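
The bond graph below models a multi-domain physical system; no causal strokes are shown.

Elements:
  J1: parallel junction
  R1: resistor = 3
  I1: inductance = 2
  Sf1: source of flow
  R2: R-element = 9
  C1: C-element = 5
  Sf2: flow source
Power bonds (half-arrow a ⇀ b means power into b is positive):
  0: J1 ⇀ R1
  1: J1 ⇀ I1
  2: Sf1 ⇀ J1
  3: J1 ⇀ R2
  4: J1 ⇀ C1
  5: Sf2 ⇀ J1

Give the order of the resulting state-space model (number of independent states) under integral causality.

2  (C1, I1 all integral)

β2 stroke at Sf1  (Sf1 fixes flow; stroke at Sf1)
β5 stroke at Sf2  (Sf2: flow source, stroke at near end)
β1 stroke at I1  (I1 integral (f out))
β4 stroke at J1  (C1 outputs effort q/C1)
β0 stroke at R1  (common-e at J1 fixed by 4)
β3 stroke at R2  (J1 effort already set via bond 4)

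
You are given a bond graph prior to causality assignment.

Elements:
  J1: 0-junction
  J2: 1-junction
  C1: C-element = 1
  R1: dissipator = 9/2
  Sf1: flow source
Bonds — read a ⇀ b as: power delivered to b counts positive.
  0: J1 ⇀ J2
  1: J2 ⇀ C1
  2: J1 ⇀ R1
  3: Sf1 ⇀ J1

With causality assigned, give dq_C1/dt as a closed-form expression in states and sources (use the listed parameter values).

dq_C1/dt = F_Sf1 - 2*q_C1/9

#3 →Sf1  (Sf1: flow source, stroke at near end)
#1 →J2  (prefer integral on C1)
#0 →J1  (J2: last free bond brings flow in)
#2 →R1  (J1: bond 0 brought effort, rest push out)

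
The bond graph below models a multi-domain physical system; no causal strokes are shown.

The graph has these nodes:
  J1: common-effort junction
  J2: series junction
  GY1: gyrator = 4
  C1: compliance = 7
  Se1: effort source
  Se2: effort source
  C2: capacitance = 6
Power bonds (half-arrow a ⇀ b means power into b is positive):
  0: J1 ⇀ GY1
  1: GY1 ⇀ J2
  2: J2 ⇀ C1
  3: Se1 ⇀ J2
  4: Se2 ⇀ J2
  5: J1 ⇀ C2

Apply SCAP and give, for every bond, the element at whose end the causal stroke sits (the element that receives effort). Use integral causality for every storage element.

bond 0 →GY1
bond 1 →GY1
bond 2 →J2
bond 3 →J2
bond 4 →J2
bond 5 →J1

bond 3 |J2  (source Se1 imposes e)
bond 4 |J2  (Se2 (Se) sets effort on bond)
bond 2 |J2  (prefer integral on C1)
bond 1 |GY1  (J2: last free bond brings flow in)
bond 0 |GY1  (through GY1, causality inverts; strokes same side of GY1)
bond 5 |J1  (closing 0-jn rule on J1)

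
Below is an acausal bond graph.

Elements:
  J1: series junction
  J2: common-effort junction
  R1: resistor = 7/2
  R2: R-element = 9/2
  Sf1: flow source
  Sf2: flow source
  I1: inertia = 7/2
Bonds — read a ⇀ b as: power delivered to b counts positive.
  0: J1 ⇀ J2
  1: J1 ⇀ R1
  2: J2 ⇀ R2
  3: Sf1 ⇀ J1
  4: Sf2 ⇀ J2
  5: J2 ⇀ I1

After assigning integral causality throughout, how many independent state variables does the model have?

1  (I1 all integral)

b3 |Sf1  (Sf1: flow source, stroke at near end)
b4 |Sf2  (Sf2 fixes flow; stroke at Sf2)
b0 |J1  (1-jn J1 has f-setter on 3)
b1 |J1  (J1: bond 3 brought flow, rest push out)
b5 |I1  (I1 integral (f out))
b2 |J2  (J2: last free bond brings effort in)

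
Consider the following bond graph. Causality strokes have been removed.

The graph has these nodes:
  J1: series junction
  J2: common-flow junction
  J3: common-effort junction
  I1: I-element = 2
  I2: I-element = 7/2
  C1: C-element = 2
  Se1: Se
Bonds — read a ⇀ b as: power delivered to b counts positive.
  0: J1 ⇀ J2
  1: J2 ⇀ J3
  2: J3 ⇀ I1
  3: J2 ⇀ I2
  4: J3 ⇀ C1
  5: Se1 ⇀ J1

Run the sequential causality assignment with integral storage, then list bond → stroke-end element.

b0 →J2
b1 →J2
b2 →I1
b3 →I2
b4 →J3
b5 →J1

β5 stroke→J1  (Se1 (Se) sets effort on bond)
β0 stroke→J2  (J1 needs exactly one f-in)
β2 stroke→I1  (I1: I, integral causality)
β3 stroke→I2  (I2: I, integral causality)
β1 stroke→J2  (J2: bond 3 brought flow, rest push out)
β4 stroke→J3  (only one effort-in slot at J3)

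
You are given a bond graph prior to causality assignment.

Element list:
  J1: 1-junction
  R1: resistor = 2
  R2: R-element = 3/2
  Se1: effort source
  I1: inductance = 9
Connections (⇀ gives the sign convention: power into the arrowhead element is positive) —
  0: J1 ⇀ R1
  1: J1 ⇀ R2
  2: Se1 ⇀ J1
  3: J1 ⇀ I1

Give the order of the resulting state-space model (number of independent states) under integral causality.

1  (I1 all integral)

bond 2 |J1  (Se1 fixes effort; stroke away)
bond 3 |I1  (I1: I, integral causality)
bond 0 |J1  (common-f at J1 fixed by 3)
bond 1 |J1  (J1 flow already set via bond 3)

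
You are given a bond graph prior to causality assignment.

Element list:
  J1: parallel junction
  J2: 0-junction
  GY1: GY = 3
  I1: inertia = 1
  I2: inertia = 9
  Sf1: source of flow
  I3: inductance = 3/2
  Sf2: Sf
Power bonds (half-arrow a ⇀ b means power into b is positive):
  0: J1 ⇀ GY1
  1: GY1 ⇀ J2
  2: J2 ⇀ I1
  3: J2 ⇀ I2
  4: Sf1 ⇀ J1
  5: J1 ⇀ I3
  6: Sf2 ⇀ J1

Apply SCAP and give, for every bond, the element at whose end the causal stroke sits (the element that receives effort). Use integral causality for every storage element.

#4 |Sf1  (Sf1 fixes flow; stroke at Sf1)
#6 |Sf2  (source Sf2 imposes f)
#2 |I1  (I1: I, integral causality)
#3 |I2  (prefer integral on I2)
#1 |J2  (only one effort-in slot at J2)
#0 |J1  (GY1: gyrator matches bond 1)
#5 |I3  (common-e at J1 fixed by 0)

bond 0 |J1
bond 1 |J2
bond 2 |I1
bond 3 |I2
bond 4 |Sf1
bond 5 |I3
bond 6 |Sf2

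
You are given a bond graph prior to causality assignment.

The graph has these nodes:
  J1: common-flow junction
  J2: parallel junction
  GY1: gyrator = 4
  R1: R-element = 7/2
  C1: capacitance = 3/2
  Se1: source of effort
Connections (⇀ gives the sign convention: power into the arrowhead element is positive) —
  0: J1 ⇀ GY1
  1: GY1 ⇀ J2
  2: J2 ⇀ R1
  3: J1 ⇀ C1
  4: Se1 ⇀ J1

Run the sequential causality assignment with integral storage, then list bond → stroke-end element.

#4 →J1  (Se1 fixes effort; stroke away)
#3 →J1  (C1 outputs effort q/C1)
#0 →GY1  (closing 1-jn rule on J1)
#1 →GY1  (GY1: gyrator matches bond 0)
#2 →J2  (J2 needs exactly one e-in)

#0 |GY1
#1 |GY1
#2 |J2
#3 |J1
#4 |J1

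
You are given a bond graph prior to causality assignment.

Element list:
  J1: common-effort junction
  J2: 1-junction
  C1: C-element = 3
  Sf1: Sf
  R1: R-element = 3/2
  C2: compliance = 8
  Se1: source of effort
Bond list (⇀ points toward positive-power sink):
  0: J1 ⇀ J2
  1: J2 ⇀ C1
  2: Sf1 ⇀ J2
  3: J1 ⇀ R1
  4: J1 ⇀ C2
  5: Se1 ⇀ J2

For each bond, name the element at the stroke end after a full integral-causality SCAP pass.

β0 →J2
β1 →J2
β2 →Sf1
β3 →R1
β4 →J1
β5 →J2

bond 2 |Sf1  (Sf1 (Sf) sets flow on bond)
bond 5 |J2  (Se1 fixes effort; stroke away)
bond 0 |J2  (1-jn J2 has f-setter on 2)
bond 1 |J2  (J2 flow already set via bond 2)
bond 4 |J1  (C2 outputs effort q/C2)
bond 3 |R1  (0-jn J1 has e-setter on 4)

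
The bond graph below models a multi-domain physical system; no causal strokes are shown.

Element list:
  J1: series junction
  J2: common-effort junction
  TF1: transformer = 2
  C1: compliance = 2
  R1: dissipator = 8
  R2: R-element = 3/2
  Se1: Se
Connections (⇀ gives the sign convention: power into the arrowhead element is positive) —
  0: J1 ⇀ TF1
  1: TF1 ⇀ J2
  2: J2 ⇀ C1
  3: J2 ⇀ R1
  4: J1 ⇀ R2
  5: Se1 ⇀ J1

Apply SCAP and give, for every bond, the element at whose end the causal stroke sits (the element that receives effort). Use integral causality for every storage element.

β5 stroke at J1  (Se1 (Se) sets effort on bond)
β2 stroke at J2  (prefer integral on C1)
β1 stroke at TF1  (common-e at J2 fixed by 2)
β3 stroke at R1  (common-e at J2 fixed by 2)
β0 stroke at J1  (TF1: transformer flips bond 1)
β4 stroke at R2  (closing 1-jn rule on J1)

#0 →J1
#1 →TF1
#2 →J2
#3 →R1
#4 →R2
#5 →J1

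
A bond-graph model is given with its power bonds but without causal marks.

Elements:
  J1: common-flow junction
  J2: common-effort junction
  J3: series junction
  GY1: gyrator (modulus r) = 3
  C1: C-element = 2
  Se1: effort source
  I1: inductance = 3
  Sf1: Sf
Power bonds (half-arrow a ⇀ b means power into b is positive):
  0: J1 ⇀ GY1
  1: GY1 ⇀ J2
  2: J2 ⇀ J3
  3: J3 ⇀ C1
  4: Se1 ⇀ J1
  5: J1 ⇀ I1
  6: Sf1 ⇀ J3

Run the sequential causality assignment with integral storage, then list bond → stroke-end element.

b4 stroke at J1  (Se1 (Se) sets effort on bond)
b6 stroke at Sf1  (Sf1 (Sf) sets flow on bond)
b2 stroke at J3  (1-jn J3 has f-setter on 6)
b3 stroke at J3  (J3 flow already set via bond 6)
b1 stroke at J2  (J2 needs exactly one e-in)
b0 stroke at J1  (GY GY1: same side as bond 1)
b5 stroke at I1  (closing 1-jn rule on J1)

β0 stroke→J1
β1 stroke→J2
β2 stroke→J3
β3 stroke→J3
β4 stroke→J1
β5 stroke→I1
β6 stroke→Sf1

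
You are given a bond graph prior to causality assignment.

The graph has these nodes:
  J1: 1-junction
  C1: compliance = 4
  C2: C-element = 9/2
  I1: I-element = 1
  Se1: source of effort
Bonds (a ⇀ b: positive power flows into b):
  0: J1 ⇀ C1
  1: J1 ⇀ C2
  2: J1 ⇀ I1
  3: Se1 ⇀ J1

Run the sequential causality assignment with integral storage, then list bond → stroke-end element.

bond 0 stroke→J1
bond 1 stroke→J1
bond 2 stroke→I1
bond 3 stroke→J1

#3 stroke→J1  (source Se1 imposes e)
#0 stroke→J1  (prefer integral on C1)
#1 stroke→J1  (C2 outputs effort q/C2)
#2 stroke→I1  (closing 1-jn rule on J1)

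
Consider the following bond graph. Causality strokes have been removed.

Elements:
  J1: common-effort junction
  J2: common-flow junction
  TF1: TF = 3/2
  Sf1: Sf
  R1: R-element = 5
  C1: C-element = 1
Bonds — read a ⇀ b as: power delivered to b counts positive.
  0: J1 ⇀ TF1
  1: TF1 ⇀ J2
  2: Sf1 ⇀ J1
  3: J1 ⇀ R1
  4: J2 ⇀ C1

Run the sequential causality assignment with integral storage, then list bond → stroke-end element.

β2 →Sf1  (Sf1 fixes flow; stroke at Sf1)
β4 →J2  (C1: C, integral causality)
β1 →TF1  (closing 1-jn rule on J2)
β0 →J1  (through TF1, causality passes straight; one stroke at TF1)
β3 →R1  (common-e at J1 fixed by 0)

β0 stroke at J1
β1 stroke at TF1
β2 stroke at Sf1
β3 stroke at R1
β4 stroke at J2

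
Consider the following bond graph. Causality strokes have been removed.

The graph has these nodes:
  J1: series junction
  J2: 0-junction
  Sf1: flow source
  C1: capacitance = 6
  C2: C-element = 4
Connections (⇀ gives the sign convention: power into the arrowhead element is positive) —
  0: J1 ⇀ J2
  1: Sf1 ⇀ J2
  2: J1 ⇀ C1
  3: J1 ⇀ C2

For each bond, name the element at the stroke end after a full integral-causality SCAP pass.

bond 1 stroke→Sf1  (Sf1 (Sf) sets flow on bond)
bond 0 stroke→J2  (J2 needs exactly one e-in)
bond 2 stroke→J1  (1-jn J1 has f-setter on 0)
bond 3 stroke→J1  (J1: bond 0 brought flow, rest push out)

#0 stroke at J2
#1 stroke at Sf1
#2 stroke at J1
#3 stroke at J1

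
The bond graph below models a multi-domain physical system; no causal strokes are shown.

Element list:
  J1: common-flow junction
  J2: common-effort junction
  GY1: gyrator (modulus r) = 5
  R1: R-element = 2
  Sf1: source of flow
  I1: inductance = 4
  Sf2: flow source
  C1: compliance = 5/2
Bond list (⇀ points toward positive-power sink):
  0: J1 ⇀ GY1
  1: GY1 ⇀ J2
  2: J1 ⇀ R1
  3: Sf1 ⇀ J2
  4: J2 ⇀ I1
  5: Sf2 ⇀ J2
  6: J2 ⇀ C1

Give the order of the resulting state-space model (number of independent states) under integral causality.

2  (C1, I1 all integral)

#3 →Sf1  (source Sf1 imposes f)
#5 →Sf2  (Sf2 fixes flow; stroke at Sf2)
#4 →I1  (I1 outputs flow p/I1)
#6 →J2  (C1 integral (e out))
#1 →GY1  (J2: bond 6 brought effort, rest push out)
#0 →GY1  (GY1 both-in/both-out from 1)
#2 →J1  (J1 flow already set via bond 0)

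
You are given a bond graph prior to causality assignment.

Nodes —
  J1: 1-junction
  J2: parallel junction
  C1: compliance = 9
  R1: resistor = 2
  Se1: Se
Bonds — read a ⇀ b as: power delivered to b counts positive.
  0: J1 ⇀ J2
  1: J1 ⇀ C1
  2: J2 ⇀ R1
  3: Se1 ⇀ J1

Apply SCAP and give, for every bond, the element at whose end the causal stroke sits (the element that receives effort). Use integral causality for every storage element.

b3 stroke at J1  (Se1 fixes effort; stroke away)
b1 stroke at J1  (C1 integral (e out))
b0 stroke at J2  (only one flow-in slot at J1)
b2 stroke at R1  (J2: bond 0 brought effort, rest push out)

bond 0 stroke at J2
bond 1 stroke at J1
bond 2 stroke at R1
bond 3 stroke at J1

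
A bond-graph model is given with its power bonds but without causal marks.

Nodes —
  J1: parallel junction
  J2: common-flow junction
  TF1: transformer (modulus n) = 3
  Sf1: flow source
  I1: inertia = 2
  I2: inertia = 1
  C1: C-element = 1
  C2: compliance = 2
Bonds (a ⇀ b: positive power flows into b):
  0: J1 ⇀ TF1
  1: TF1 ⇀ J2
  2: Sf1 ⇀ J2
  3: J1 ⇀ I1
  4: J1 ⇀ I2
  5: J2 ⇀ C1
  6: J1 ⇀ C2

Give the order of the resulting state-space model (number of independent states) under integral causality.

4  (C1, C2, I1, I2 all integral)

#2 |Sf1  (Sf1 fixes flow; stroke at Sf1)
#1 |J2  (1-jn J2 has f-setter on 2)
#5 |J2  (J2: bond 2 brought flow, rest push out)
#0 |TF1  (TF1: transformer flips bond 1)
#3 |I1  (I1: I, integral causality)
#4 |I2  (I2 outputs flow p/I2)
#6 |J1  (J1 needs exactly one e-in)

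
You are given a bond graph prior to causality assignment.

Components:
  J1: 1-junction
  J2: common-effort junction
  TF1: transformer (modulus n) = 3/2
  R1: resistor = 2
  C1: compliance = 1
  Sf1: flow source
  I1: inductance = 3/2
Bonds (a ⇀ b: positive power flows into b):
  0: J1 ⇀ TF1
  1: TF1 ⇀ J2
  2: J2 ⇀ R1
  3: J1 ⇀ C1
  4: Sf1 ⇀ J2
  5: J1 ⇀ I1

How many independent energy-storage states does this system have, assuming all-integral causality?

2  (C1, I1 all integral)

b4 stroke at Sf1  (Sf1 (Sf) sets flow on bond)
b3 stroke at J1  (C1 outputs effort q/C1)
b5 stroke at I1  (I1 integral (f out))
b0 stroke at J1  (J1: bond 5 brought flow, rest push out)
b1 stroke at TF1  (TF1: transformer flips bond 0)
b2 stroke at J2  (only one effort-in slot at J2)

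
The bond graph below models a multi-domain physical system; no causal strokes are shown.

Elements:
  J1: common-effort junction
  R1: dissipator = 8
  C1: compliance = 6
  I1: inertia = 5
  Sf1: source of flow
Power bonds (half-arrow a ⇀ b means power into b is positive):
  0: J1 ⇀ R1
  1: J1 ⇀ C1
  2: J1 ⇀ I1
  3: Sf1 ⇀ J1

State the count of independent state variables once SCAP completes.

2  (C1, I1 all integral)

#3 stroke at Sf1  (Sf1: flow source, stroke at near end)
#1 stroke at J1  (C1: C, integral causality)
#0 stroke at R1  (J1 effort already set via bond 1)
#2 stroke at I1  (J1 effort already set via bond 1)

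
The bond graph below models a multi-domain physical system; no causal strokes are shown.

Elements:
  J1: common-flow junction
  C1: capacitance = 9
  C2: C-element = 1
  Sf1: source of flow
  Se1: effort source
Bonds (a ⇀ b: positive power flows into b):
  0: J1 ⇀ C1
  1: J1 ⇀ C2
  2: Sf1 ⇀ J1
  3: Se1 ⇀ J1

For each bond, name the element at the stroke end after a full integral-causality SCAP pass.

β2 |Sf1  (Sf1: flow source, stroke at near end)
β3 |J1  (Se1 (Se) sets effort on bond)
β0 |J1  (J1: bond 2 brought flow, rest push out)
β1 |J1  (J1: bond 2 brought flow, rest push out)

#0 →J1
#1 →J1
#2 →Sf1
#3 →J1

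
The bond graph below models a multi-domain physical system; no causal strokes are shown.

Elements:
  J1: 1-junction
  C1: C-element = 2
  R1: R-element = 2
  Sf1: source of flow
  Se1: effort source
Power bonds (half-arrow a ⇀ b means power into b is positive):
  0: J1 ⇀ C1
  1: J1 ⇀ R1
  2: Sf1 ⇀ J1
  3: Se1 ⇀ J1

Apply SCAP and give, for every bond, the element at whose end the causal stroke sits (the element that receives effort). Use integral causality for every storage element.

β0 stroke→J1
β1 stroke→J1
β2 stroke→Sf1
β3 stroke→J1

bond 2 stroke at Sf1  (Sf1 fixes flow; stroke at Sf1)
bond 3 stroke at J1  (source Se1 imposes e)
bond 0 stroke at J1  (1-jn J1 has f-setter on 2)
bond 1 stroke at J1  (J1: bond 2 brought flow, rest push out)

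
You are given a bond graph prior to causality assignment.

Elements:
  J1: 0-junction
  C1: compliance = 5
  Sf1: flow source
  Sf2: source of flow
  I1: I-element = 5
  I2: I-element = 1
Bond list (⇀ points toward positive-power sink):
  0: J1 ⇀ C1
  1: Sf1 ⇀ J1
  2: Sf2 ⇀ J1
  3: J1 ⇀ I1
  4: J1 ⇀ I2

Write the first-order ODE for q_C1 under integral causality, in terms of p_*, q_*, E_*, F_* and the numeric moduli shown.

β1 |Sf1  (source Sf1 imposes f)
β2 |Sf2  (source Sf2 imposes f)
β0 |J1  (prefer integral on C1)
β3 |I1  (J1: bond 0 brought effort, rest push out)
β4 |I2  (J1: bond 0 brought effort, rest push out)

dq_C1/dt = F_Sf1 + F_Sf2 - p_I1/5 - p_I2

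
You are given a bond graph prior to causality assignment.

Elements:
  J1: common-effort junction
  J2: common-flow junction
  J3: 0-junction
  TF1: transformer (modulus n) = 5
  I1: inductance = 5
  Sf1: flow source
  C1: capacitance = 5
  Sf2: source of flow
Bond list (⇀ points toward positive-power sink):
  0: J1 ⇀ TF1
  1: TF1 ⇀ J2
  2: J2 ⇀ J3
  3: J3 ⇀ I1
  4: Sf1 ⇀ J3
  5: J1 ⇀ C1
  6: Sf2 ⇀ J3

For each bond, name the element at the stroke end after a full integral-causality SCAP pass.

#4 |Sf1  (Sf1: flow source, stroke at near end)
#6 |Sf2  (source Sf2 imposes f)
#3 |I1  (I1 outputs flow p/I1)
#2 |J3  (closing 0-jn rule on J3)
#1 |J2  (common-f at J2 fixed by 2)
#0 |TF1  (TF TF1: opposite of bond 1)
#5 |J1  (J1: last free bond brings effort in)

β0 stroke→TF1
β1 stroke→J2
β2 stroke→J3
β3 stroke→I1
β4 stroke→Sf1
β5 stroke→J1
β6 stroke→Sf2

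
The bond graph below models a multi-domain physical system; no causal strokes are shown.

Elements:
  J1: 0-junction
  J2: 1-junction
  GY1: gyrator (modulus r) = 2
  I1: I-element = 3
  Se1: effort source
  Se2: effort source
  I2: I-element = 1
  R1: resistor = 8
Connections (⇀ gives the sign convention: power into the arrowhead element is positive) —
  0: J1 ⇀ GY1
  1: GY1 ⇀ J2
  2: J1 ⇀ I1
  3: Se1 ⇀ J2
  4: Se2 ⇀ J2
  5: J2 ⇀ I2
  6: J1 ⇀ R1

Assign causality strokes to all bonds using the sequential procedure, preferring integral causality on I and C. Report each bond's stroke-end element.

β0 →J1
β1 →J2
β2 →I1
β3 →J2
β4 →J2
β5 →I2
β6 →R1

bond 3 stroke→J2  (source Se1 imposes e)
bond 4 stroke→J2  (source Se2 imposes e)
bond 2 stroke→I1  (I1: I, integral causality)
bond 5 stroke→I2  (I2 outputs flow p/I2)
bond 1 stroke→J2  (J2 flow already set via bond 5)
bond 0 stroke→J1  (GY GY1: same side as bond 1)
bond 6 stroke→R1  (J1 effort already set via bond 0)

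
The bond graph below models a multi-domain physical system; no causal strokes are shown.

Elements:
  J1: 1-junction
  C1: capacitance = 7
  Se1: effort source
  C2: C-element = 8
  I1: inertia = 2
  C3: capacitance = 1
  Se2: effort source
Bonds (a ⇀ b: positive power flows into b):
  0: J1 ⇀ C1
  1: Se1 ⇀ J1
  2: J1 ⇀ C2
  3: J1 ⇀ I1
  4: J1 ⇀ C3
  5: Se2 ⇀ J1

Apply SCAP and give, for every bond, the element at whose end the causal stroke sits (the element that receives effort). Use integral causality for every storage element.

bond 0 |J1
bond 1 |J1
bond 2 |J1
bond 3 |I1
bond 4 |J1
bond 5 |J1

b1 →J1  (Se1: effort source, stroke at far end)
b5 →J1  (Se2 fixes effort; stroke away)
b0 →J1  (C1: C, integral causality)
b2 →J1  (C2 integral (e out))
b3 →I1  (I1: I, integral causality)
b4 →J1  (common-f at J1 fixed by 3)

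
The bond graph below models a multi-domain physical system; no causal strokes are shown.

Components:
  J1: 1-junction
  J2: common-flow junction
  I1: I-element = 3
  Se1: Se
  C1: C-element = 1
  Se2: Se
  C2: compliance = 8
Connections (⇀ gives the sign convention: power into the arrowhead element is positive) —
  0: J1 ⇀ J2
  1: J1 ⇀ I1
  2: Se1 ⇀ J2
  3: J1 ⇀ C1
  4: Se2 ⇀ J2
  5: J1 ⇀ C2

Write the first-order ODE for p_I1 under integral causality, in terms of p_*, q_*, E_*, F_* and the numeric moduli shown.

dp_I1/dt = E_Se1 + E_Se2 - q_C1 - q_C2/8

bond 2 stroke→J2  (Se1: effort source, stroke at far end)
bond 4 stroke→J2  (Se2 fixes effort; stroke away)
bond 0 stroke→J1  (closing 1-jn rule on J2)
bond 1 stroke→I1  (prefer integral on I1)
bond 3 stroke→J1  (J1 flow already set via bond 1)
bond 5 stroke→J1  (common-f at J1 fixed by 1)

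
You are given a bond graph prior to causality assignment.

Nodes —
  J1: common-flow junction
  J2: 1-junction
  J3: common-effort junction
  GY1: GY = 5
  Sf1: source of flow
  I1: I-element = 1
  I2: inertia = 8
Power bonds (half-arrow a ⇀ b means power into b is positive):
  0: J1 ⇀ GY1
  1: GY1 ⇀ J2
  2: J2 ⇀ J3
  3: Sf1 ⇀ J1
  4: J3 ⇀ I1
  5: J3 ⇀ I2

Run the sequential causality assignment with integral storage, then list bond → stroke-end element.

b0 stroke→J1
b1 stroke→J2
b2 stroke→J3
b3 stroke→Sf1
b4 stroke→I1
b5 stroke→I2

bond 3 |Sf1  (Sf1 fixes flow; stroke at Sf1)
bond 0 |J1  (common-f at J1 fixed by 3)
bond 1 |J2  (GY1 both-in/both-out from 0)
bond 2 |J3  (J2 needs exactly one f-in)
bond 4 |I1  (common-e at J3 fixed by 2)
bond 5 |I2  (J3: bond 2 brought effort, rest push out)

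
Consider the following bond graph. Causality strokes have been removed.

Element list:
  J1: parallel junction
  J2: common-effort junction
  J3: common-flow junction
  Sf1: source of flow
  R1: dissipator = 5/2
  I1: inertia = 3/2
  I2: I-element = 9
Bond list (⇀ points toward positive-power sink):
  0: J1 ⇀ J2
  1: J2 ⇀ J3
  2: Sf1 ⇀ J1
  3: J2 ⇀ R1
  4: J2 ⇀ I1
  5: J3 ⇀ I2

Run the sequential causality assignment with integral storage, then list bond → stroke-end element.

b0 →J1
b1 →J3
b2 →Sf1
b3 →J2
b4 →I1
b5 →I2

#2 |Sf1  (Sf1: flow source, stroke at near end)
#0 |J1  (only one effort-in slot at J1)
#4 |I1  (I1 outputs flow p/I1)
#5 |I2  (I2 integral (f out))
#1 |J3  (J3: bond 5 brought flow, rest push out)
#3 |J2  (J2 needs exactly one e-in)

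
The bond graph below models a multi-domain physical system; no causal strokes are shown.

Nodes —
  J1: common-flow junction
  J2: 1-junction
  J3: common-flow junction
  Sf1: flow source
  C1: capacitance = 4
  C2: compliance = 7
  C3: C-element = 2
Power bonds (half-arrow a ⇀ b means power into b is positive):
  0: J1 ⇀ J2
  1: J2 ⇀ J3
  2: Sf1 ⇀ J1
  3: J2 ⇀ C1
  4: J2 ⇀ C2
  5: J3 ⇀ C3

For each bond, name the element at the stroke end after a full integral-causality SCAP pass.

β2 stroke at Sf1  (Sf1 (Sf) sets flow on bond)
β0 stroke at J1  (J1: bond 2 brought flow, rest push out)
β1 stroke at J2  (1-jn J2 has f-setter on 0)
β3 stroke at J2  (1-jn J2 has f-setter on 0)
β4 stroke at J2  (1-jn J2 has f-setter on 0)
β5 stroke at J3  (1-jn J3 has f-setter on 1)

#0 →J1
#1 →J2
#2 →Sf1
#3 →J2
#4 →J2
#5 →J3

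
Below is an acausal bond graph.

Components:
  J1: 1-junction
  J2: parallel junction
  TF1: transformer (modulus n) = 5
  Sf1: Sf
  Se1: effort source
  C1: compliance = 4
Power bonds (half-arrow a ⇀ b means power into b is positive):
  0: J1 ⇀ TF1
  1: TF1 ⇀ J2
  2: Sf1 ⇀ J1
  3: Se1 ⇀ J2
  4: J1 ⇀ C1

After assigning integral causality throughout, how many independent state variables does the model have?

b2 →Sf1  (source Sf1 imposes f)
b3 →J2  (source Se1 imposes e)
b0 →J1  (J1: bond 2 brought flow, rest push out)
b4 →J1  (J1: bond 2 brought flow, rest push out)
b1 →TF1  (0-jn J2 has e-setter on 3)

1  (C1 all integral)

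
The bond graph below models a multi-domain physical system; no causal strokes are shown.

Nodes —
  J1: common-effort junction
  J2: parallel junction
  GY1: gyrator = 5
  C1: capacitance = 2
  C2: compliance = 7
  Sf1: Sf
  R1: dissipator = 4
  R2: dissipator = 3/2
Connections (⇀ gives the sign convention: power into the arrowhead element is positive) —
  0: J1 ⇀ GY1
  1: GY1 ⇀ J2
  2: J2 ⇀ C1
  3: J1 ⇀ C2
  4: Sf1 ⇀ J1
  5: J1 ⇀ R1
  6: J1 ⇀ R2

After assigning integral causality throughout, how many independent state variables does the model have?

β4 stroke at Sf1  (Sf1: flow source, stroke at near end)
β2 stroke at J2  (C1 outputs effort q/C1)
β1 stroke at GY1  (J2 effort already set via bond 2)
β0 stroke at GY1  (through GY1, causality inverts; strokes same side of GY1)
β3 stroke at J1  (C2 integral (e out))
β5 stroke at R1  (J1 effort already set via bond 3)
β6 stroke at R2  (common-e at J1 fixed by 3)

2  (C1, C2 all integral)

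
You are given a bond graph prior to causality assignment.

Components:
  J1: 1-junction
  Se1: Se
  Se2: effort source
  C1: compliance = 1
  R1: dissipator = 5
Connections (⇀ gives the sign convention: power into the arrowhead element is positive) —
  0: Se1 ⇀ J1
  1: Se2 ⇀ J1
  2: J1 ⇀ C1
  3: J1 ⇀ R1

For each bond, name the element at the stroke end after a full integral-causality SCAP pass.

bond 0 stroke at J1
bond 1 stroke at J1
bond 2 stroke at J1
bond 3 stroke at R1

#0 stroke→J1  (source Se1 imposes e)
#1 stroke→J1  (Se2 (Se) sets effort on bond)
#2 stroke→J1  (C1 outputs effort q/C1)
#3 stroke→R1  (only one flow-in slot at J1)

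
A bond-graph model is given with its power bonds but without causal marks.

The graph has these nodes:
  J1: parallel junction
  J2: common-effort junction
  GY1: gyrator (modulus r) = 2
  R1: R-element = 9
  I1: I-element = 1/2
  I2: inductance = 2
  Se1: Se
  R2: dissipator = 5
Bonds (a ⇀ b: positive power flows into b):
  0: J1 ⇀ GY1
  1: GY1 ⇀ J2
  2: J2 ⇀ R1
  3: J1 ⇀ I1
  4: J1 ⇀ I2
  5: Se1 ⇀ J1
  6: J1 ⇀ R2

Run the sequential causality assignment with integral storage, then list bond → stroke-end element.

bond 0 stroke at GY1
bond 1 stroke at GY1
bond 2 stroke at J2
bond 3 stroke at I1
bond 4 stroke at I2
bond 5 stroke at J1
bond 6 stroke at R2

bond 5 stroke at J1  (source Se1 imposes e)
bond 0 stroke at GY1  (J1 effort already set via bond 5)
bond 3 stroke at I1  (J1: bond 5 brought effort, rest push out)
bond 4 stroke at I2  (J1: bond 5 brought effort, rest push out)
bond 6 stroke at R2  (J1: bond 5 brought effort, rest push out)
bond 1 stroke at GY1  (GY1 both-in/both-out from 0)
bond 2 stroke at J2  (closing 0-jn rule on J2)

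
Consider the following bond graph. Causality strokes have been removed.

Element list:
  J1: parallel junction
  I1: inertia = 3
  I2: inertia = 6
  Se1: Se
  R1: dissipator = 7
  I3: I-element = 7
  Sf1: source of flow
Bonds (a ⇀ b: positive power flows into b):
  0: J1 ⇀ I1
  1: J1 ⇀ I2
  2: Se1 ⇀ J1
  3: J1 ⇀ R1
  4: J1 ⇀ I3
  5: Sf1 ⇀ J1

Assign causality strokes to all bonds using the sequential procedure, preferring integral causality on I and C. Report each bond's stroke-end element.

b0 →I1
b1 →I2
b2 →J1
b3 →R1
b4 →I3
b5 →Sf1

bond 2 →J1  (source Se1 imposes e)
bond 5 →Sf1  (Sf1 (Sf) sets flow on bond)
bond 0 →I1  (common-e at J1 fixed by 2)
bond 1 →I2  (0-jn J1 has e-setter on 2)
bond 3 →R1  (J1: bond 2 brought effort, rest push out)
bond 4 →I3  (J1 effort already set via bond 2)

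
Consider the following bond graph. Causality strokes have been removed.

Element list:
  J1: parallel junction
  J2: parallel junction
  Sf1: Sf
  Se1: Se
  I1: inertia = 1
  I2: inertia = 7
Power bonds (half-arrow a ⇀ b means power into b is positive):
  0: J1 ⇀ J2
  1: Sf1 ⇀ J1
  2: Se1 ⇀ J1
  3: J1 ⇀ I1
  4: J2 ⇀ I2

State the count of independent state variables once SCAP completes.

2  (I1, I2 all integral)

β1 →Sf1  (source Sf1 imposes f)
β2 →J1  (Se1: effort source, stroke at far end)
β0 →J2  (common-e at J1 fixed by 2)
β3 →I1  (0-jn J1 has e-setter on 2)
β4 →I2  (common-e at J2 fixed by 0)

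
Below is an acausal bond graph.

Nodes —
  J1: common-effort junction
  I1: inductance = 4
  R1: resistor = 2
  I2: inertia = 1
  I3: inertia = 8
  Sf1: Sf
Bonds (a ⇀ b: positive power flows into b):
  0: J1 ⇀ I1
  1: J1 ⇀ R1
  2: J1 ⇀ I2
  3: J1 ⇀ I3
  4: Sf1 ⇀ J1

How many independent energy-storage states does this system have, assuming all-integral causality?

#4 |Sf1  (Sf1 fixes flow; stroke at Sf1)
#0 |I1  (I1 integral (f out))
#2 |I2  (I2: I, integral causality)
#3 |I3  (prefer integral on I3)
#1 |J1  (closing 0-jn rule on J1)

3  (I1, I2, I3 all integral)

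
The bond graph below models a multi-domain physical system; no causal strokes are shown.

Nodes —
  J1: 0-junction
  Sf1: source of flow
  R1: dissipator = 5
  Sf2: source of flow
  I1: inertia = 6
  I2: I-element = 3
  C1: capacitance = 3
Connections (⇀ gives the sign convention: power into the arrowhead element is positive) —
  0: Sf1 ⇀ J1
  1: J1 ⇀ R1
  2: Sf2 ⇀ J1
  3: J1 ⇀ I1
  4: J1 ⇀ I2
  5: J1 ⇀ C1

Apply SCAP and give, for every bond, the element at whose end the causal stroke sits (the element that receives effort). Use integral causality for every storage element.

#0 stroke→Sf1
#1 stroke→R1
#2 stroke→Sf2
#3 stroke→I1
#4 stroke→I2
#5 stroke→J1

bond 0 |Sf1  (Sf1 (Sf) sets flow on bond)
bond 2 |Sf2  (Sf2 fixes flow; stroke at Sf2)
bond 3 |I1  (I1: I, integral causality)
bond 4 |I2  (prefer integral on I2)
bond 5 |J1  (prefer integral on C1)
bond 1 |R1  (0-jn J1 has e-setter on 5)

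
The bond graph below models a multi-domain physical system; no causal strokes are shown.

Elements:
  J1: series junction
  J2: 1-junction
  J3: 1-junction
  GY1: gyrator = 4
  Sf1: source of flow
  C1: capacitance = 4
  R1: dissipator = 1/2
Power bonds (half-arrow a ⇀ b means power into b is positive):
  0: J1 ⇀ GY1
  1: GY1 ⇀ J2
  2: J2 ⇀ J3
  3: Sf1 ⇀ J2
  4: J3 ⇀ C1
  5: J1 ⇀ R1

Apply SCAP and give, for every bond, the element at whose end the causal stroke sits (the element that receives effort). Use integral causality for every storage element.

bond 0 stroke→J1
bond 1 stroke→J2
bond 2 stroke→J2
bond 3 stroke→Sf1
bond 4 stroke→J3
bond 5 stroke→R1

bond 3 |Sf1  (source Sf1 imposes f)
bond 1 |J2  (1-jn J2 has f-setter on 3)
bond 2 |J2  (1-jn J2 has f-setter on 3)
bond 4 |J3  (1-jn J3 has f-setter on 2)
bond 0 |J1  (GY1 both-in/both-out from 1)
bond 5 |R1  (J1 needs exactly one f-in)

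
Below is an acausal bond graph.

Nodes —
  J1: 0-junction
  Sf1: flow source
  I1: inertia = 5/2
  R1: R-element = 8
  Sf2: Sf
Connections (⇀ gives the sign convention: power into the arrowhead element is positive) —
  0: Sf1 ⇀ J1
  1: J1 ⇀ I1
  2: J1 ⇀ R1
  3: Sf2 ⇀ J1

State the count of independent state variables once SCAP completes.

bond 0 |Sf1  (Sf1 (Sf) sets flow on bond)
bond 3 |Sf2  (Sf2 (Sf) sets flow on bond)
bond 1 |I1  (prefer integral on I1)
bond 2 |J1  (only one effort-in slot at J1)

1  (I1 all integral)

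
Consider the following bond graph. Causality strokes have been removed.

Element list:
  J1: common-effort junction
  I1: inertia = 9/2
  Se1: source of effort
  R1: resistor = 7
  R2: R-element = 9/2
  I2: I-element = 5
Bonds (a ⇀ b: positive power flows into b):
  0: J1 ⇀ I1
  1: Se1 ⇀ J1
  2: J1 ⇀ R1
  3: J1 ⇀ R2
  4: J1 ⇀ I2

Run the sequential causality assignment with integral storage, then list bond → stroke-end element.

b1 stroke→J1  (Se1: effort source, stroke at far end)
b0 stroke→I1  (common-e at J1 fixed by 1)
b2 stroke→R1  (common-e at J1 fixed by 1)
b3 stroke→R2  (0-jn J1 has e-setter on 1)
b4 stroke→I2  (0-jn J1 has e-setter on 1)

bond 0 →I1
bond 1 →J1
bond 2 →R1
bond 3 →R2
bond 4 →I2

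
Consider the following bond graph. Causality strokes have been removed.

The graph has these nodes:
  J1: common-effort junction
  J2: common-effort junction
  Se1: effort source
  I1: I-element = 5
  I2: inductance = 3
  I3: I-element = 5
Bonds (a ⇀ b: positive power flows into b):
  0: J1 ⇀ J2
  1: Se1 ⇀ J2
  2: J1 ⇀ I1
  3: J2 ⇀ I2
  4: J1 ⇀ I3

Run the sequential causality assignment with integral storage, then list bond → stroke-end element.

bond 0 stroke→J1
bond 1 stroke→J2
bond 2 stroke→I1
bond 3 stroke→I2
bond 4 stroke→I3

b1 →J2  (Se1 fixes effort; stroke away)
b0 →J1  (common-e at J2 fixed by 1)
b3 →I2  (0-jn J2 has e-setter on 1)
b2 →I1  (0-jn J1 has e-setter on 0)
b4 →I3  (J1 effort already set via bond 0)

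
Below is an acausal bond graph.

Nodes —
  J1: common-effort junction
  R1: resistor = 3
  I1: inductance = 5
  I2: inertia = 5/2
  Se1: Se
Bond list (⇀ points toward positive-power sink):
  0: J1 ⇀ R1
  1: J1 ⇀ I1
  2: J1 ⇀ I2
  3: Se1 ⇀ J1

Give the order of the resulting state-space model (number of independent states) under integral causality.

2  (I1, I2 all integral)

b3 |J1  (Se1 (Se) sets effort on bond)
b0 |R1  (J1 effort already set via bond 3)
b1 |I1  (J1: bond 3 brought effort, rest push out)
b2 |I2  (0-jn J1 has e-setter on 3)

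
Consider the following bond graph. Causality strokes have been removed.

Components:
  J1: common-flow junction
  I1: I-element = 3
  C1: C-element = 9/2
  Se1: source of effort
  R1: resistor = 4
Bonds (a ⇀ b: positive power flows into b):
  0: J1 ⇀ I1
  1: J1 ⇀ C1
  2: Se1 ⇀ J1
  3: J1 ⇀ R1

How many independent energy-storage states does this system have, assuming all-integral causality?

#2 →J1  (source Se1 imposes e)
#0 →I1  (I1 integral (f out))
#1 →J1  (1-jn J1 has f-setter on 0)
#3 →J1  (1-jn J1 has f-setter on 0)

2  (C1, I1 all integral)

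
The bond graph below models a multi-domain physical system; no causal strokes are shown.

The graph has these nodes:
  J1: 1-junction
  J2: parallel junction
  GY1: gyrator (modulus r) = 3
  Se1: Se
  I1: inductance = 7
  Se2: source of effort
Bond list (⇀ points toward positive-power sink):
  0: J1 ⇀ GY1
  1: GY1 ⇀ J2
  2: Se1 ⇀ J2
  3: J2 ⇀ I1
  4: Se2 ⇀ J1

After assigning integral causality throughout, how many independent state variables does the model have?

b2 |J2  (Se1 (Se) sets effort on bond)
b4 |J1  (Se2: effort source, stroke at far end)
b0 |GY1  (closing 1-jn rule on J1)
b1 |GY1  (J2 effort already set via bond 2)
b3 |I1  (J2 effort already set via bond 2)

1  (I1 all integral)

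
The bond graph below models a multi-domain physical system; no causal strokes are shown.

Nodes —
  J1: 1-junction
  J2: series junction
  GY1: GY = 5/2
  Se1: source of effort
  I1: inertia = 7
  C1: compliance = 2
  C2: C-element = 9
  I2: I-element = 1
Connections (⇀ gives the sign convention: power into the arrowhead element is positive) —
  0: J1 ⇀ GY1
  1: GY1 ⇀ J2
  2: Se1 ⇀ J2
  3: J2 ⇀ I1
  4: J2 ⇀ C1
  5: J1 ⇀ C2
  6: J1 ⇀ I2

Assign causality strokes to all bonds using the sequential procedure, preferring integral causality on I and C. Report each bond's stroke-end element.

bond 0 stroke→J1
bond 1 stroke→J2
bond 2 stroke→J2
bond 3 stroke→I1
bond 4 stroke→J2
bond 5 stroke→J1
bond 6 stroke→I2

bond 2 |J2  (Se1: effort source, stroke at far end)
bond 3 |I1  (I1 integral (f out))
bond 1 |J2  (1-jn J2 has f-setter on 3)
bond 4 |J2  (J2: bond 3 brought flow, rest push out)
bond 0 |J1  (GY GY1: same side as bond 1)
bond 5 |J1  (C2 outputs effort q/C2)
bond 6 |I2  (closing 1-jn rule on J1)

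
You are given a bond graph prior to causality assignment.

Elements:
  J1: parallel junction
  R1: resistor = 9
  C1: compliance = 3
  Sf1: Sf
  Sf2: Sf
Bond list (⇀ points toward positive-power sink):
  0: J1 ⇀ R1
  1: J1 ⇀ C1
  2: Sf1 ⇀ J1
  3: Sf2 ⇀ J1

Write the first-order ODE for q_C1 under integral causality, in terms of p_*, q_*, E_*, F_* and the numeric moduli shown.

dq_C1/dt = F_Sf1 + F_Sf2 - q_C1/27

#2 →Sf1  (Sf1 fixes flow; stroke at Sf1)
#3 →Sf2  (Sf2: flow source, stroke at near end)
#1 →J1  (C1: C, integral causality)
#0 →R1  (J1: bond 1 brought effort, rest push out)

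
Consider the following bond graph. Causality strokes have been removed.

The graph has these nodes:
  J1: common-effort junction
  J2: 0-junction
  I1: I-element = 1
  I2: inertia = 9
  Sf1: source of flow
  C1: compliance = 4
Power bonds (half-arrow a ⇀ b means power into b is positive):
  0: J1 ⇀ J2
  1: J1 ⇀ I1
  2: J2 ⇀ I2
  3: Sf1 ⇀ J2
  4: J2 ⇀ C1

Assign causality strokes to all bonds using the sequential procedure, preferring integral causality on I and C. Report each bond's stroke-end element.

b3 →Sf1  (Sf1 fixes flow; stroke at Sf1)
b1 →I1  (I1 integral (f out))
b0 →J1  (closing 0-jn rule on J1)
b2 →I2  (I2 integral (f out))
b4 →J2  (J2: last free bond brings effort in)

bond 0 |J1
bond 1 |I1
bond 2 |I2
bond 3 |Sf1
bond 4 |J2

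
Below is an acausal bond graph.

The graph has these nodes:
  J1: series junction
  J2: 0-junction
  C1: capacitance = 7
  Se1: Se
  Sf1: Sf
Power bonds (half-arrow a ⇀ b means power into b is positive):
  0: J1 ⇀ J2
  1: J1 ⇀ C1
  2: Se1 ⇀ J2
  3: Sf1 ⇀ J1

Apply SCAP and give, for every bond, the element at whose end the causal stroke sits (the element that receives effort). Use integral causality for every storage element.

#0 stroke→J1
#1 stroke→J1
#2 stroke→J2
#3 stroke→Sf1

#2 →J2  (Se1 fixes effort; stroke away)
#3 →Sf1  (source Sf1 imposes f)
#0 →J1  (1-jn J1 has f-setter on 3)
#1 →J1  (common-f at J1 fixed by 3)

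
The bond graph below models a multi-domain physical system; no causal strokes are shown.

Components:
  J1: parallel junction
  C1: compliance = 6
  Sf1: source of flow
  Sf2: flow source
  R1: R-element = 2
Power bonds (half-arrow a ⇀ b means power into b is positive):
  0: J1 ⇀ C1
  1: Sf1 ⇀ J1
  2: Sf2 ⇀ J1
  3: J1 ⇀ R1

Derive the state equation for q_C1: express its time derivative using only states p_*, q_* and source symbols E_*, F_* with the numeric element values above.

dq_C1/dt = F_Sf1 + F_Sf2 - q_C1/12

#1 |Sf1  (Sf1 (Sf) sets flow on bond)
#2 |Sf2  (Sf2 fixes flow; stroke at Sf2)
#0 |J1  (C1: C, integral causality)
#3 |R1  (J1 effort already set via bond 0)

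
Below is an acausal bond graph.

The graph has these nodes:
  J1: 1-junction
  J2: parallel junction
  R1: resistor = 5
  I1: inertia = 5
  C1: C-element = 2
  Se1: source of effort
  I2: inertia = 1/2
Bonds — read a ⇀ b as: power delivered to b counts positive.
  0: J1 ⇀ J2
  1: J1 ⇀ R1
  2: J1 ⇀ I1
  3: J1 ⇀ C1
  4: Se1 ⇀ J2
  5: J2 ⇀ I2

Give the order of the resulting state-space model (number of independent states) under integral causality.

β4 stroke→J2  (Se1 fixes effort; stroke away)
β0 stroke→J1  (common-e at J2 fixed by 4)
β5 stroke→I2  (common-e at J2 fixed by 4)
β2 stroke→I1  (prefer integral on I1)
β1 stroke→J1  (common-f at J1 fixed by 2)
β3 stroke→J1  (J1 flow already set via bond 2)

3  (C1, I1, I2 all integral)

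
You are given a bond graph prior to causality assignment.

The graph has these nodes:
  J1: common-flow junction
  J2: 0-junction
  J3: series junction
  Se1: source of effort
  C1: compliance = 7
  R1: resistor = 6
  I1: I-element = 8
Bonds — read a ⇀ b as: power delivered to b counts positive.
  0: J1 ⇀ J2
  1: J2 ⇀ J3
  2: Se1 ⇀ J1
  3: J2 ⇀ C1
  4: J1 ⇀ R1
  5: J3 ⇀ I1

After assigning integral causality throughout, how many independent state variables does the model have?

2  (C1, I1 all integral)

β2 →J1  (Se1: effort source, stroke at far end)
β3 →J2  (prefer integral on C1)
β0 →J1  (0-jn J2 has e-setter on 3)
β1 →J3  (0-jn J2 has e-setter on 3)
β5 →I1  (only one flow-in slot at J3)
β4 →R1  (closing 1-jn rule on J1)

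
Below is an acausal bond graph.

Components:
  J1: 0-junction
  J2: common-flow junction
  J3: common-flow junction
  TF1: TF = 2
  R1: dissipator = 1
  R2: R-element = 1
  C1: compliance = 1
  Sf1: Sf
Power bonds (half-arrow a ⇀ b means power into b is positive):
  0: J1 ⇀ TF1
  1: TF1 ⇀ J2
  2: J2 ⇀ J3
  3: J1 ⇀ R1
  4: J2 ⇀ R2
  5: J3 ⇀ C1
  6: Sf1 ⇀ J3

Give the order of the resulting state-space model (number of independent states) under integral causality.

b6 stroke→Sf1  (source Sf1 imposes f)
b2 stroke→J3  (J3 flow already set via bond 6)
b5 stroke→J3  (J3: bond 6 brought flow, rest push out)
b1 stroke→J2  (common-f at J2 fixed by 2)
b4 stroke→J2  (common-f at J2 fixed by 2)
b0 stroke→TF1  (TF TF1: opposite of bond 1)
b3 stroke→J1  (closing 0-jn rule on J1)

1  (C1 all integral)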